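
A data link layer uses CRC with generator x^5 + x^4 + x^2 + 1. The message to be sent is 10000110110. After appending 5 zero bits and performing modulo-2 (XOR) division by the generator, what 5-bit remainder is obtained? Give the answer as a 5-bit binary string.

01011

Append 5 zeros: 1000011011000000. Divide by 110101 (XOR where the leading bit is 1):
  pos 0: 100001 XOR 110101 = 010100
  pos 1: 101001 XOR 110101 = 011100
  pos 2: 111000 XOR 110101 = 001101
  pos 4: 110111 XOR 110101 = 000010
  pos 8: 100000 XOR 110101 = 010101
  pos 9: 101010 XOR 110101 = 011111
  pos 10: 111110 XOR 110101 = 001011
Remainder (last 5 bits) = 01011. This is the CRC / FCS.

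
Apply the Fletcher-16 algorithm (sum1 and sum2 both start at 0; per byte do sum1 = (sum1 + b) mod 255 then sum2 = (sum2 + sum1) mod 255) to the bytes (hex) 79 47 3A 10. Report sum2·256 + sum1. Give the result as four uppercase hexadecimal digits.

Running sums (mod 255):
  after byte 0 (79): sum1=121, sum2=121
  after byte 1 (47): sum1=192, sum2=58
  after byte 2 (3A): sum1=250, sum2=53
  after byte 3 (10): sum1=11, sum2=64
Checksum = sum2·256 + sum1 = 64·256 + 11 = 16395 = 0x400B.

400B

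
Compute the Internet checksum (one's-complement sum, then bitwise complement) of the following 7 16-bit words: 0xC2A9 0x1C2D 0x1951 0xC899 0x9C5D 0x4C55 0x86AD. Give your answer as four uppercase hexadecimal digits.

CFDD

One's-complement addition (fold any carry out of bit 15 back into bit 0):
  0xC2A9 + 0x1C2D = 0x0DED6
  0xDED6 + 0x1951 = 0x0F827
  0xF827 + 0xC899 = 0x1C0C0 → wrap carry → 0xC0C1
  0xC0C1 + 0x9C5D = 0x15D1E → wrap carry → 0x5D1F
  0x5D1F + 0x4C55 = 0x0A974
  0xA974 + 0x86AD = 0x13021 → wrap carry → 0x3022
One's-complement sum = 0x3022.
Checksum = ~0x3022 & 0xFFFF = 0xCFDD.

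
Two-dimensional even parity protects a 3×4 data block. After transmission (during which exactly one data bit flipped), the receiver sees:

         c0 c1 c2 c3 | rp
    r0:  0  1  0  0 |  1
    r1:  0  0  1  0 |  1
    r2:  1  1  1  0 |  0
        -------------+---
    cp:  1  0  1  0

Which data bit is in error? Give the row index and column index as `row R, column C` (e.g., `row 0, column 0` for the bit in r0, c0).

row 2, column 2

Recompute each row's even parity and compare to rp:
  r0: data parity 1, sent rp 1 → ok
  r1: data parity 1, sent rp 1 → ok
  r2: data parity 1, sent rp 0 → mismatch
Recompute each column's even parity and compare to cp:
  c0: data parity 1, sent cp 1 → ok
  c1: data parity 0, sent cp 0 → ok
  c2: data parity 0, sent cp 1 → mismatch
  c3: data parity 0, sent cp 0 → ok
Exactly one row (r2) and one column (c2) fail → the flipped bit is at their intersection.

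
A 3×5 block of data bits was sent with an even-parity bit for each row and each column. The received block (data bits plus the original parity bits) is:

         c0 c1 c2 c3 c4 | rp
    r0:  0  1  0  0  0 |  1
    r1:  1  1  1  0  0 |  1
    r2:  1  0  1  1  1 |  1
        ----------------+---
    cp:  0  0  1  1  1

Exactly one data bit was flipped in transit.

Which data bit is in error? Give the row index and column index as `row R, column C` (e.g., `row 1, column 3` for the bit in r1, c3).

row 2, column 2

Recompute each row's even parity and compare to rp:
  r0: data parity 1, sent rp 1 → ok
  r1: data parity 1, sent rp 1 → ok
  r2: data parity 0, sent rp 1 → mismatch
Recompute each column's even parity and compare to cp:
  c0: data parity 0, sent cp 0 → ok
  c1: data parity 0, sent cp 0 → ok
  c2: data parity 0, sent cp 1 → mismatch
  c3: data parity 1, sent cp 1 → ok
  c4: data parity 1, sent cp 1 → ok
Exactly one row (r2) and one column (c2) fail → the flipped bit is at their intersection.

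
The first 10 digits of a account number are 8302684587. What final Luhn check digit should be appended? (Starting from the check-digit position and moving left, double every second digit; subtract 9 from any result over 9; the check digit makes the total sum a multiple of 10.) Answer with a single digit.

Partial digits right→left: 7 8 5 4 8 6 2 0 3 8
Double every second digit counting from the check-digit position (so the 1st, 3rd, 5th, ... of the partial from the right).
  doubled (with −9 where >9): 5 1 7 4 6 → sum 23
  kept as-is: 8 4 6 0 8 → sum 26
Total = 23 + 26 = 49.
Check digit = (10 − (49 mod 10)) mod 10 = 1.

1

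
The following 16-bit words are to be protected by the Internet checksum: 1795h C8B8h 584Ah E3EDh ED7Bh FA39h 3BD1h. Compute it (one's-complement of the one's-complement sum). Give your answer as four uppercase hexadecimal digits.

One's-complement addition (fold any carry out of bit 15 back into bit 0):
  0x1795 + 0xC8B8 = 0x0E04D
  0xE04D + 0x584A = 0x13897 → wrap carry → 0x3898
  0x3898 + 0xE3ED = 0x11C85 → wrap carry → 0x1C86
  0x1C86 + 0xED7B = 0x10A01 → wrap carry → 0x0A02
  0x0A02 + 0xFA39 = 0x1043B → wrap carry → 0x043C
  0x043C + 0x3BD1 = 0x0400D
One's-complement sum = 0x400D.
Checksum = ~0x400D & 0xFFFF = 0xBFF2.

BFF2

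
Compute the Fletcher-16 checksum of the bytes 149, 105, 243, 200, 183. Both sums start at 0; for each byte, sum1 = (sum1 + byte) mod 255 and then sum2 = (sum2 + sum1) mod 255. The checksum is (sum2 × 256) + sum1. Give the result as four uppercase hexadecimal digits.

Running sums (mod 255):
  after byte 0 (149): sum1=149, sum2=149
  after byte 1 (105): sum1=254, sum2=148
  after byte 2 (243): sum1=242, sum2=135
  after byte 3 (200): sum1=187, sum2=67
  after byte 4 (183): sum1=115, sum2=182
Checksum = sum2·256 + sum1 = 182·256 + 115 = 46707 = 0xB673.

B673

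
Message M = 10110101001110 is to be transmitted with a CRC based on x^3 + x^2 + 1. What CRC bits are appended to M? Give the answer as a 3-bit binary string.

Append 3 zeros: 10110101001110000. Divide by 1101 (XOR where the leading bit is 1):
  pos 0: 1011 XOR 1101 = 0110
  pos 1: 1100 XOR 1101 = 0001
  pos 4: 1101 XOR 1101 = 0000
  pos 10: 1110 XOR 1101 = 0011
  pos 12: 1100 XOR 1101 = 0001
Remainder (last 3 bits) = 010. This is the CRC / FCS.

010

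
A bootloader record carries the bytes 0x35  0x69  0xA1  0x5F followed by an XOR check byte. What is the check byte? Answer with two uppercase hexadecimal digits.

A2

XOR the bytes together:
  start with 0x35
  0x35 ⊕ 0x69 = 0x5C
  0x5C ⊕ 0xA1 = 0xFD
  0xFD ⊕ 0x5F = 0xA2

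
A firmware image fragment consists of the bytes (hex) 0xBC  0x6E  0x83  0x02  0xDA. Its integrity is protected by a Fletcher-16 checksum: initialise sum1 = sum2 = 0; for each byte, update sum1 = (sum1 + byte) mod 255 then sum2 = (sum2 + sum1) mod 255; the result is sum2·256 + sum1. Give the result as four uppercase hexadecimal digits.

D28B

Running sums (mod 255):
  after byte 0 (0xBC): sum1=188, sum2=188
  after byte 1 (0x6E): sum1=43, sum2=231
  after byte 2 (0x83): sum1=174, sum2=150
  after byte 3 (0x02): sum1=176, sum2=71
  after byte 4 (0xDA): sum1=139, sum2=210
Checksum = sum2·256 + sum1 = 210·256 + 139 = 53899 = 0xD28B.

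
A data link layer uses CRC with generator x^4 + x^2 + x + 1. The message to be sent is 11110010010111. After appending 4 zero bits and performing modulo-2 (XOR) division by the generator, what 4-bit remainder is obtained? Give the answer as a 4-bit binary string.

1000

Append 4 zeros: 111100100101110000. Divide by 10111 (XOR where the leading bit is 1):
  pos 0: 11110 XOR 10111 = 01001
  pos 1: 10010 XOR 10111 = 00101
  pos 3: 10110 XOR 10111 = 00001
  pos 7: 10101 XOR 10111 = 00010
  pos 10: 10110 XOR 10111 = 00001
Remainder (last 4 bits) = 1000. This is the CRC / FCS.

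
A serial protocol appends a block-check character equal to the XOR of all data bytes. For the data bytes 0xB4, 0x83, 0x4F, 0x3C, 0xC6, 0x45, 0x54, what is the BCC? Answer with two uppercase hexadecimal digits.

93

XOR the bytes together:
  start with 0xB4
  0xB4 ⊕ 0x83 = 0x37
  0x37 ⊕ 0x4F = 0x78
  0x78 ⊕ 0x3C = 0x44
  0x44 ⊕ 0xC6 = 0x82
  0x82 ⊕ 0x45 = 0xC7
  0xC7 ⊕ 0x54 = 0x93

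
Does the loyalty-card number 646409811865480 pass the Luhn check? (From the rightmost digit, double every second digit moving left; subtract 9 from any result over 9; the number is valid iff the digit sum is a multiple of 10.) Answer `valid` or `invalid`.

invalid

From the right, keep odd positions and double even positions (subtract 9 from any doubled value over 9):
  doubled (positions 2,4,...): 7 1 7 2 9 8 8 → sum 42
  kept (positions 1,3,...): 0 4 6 1 8 0 6 6 → sum 31
Total = 73.
73 mod 10 = 3, so the number is invalid.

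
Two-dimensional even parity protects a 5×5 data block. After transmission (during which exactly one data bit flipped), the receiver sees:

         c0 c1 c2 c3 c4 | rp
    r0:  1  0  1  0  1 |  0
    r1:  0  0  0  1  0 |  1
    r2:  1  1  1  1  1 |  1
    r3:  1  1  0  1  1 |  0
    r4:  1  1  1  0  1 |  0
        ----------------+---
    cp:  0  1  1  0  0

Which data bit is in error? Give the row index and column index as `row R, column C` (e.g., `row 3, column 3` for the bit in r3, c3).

row 0, column 3

Recompute each row's even parity and compare to rp:
  r0: data parity 1, sent rp 0 → mismatch
  r1: data parity 1, sent rp 1 → ok
  r2: data parity 1, sent rp 1 → ok
  r3: data parity 0, sent rp 0 → ok
  r4: data parity 0, sent rp 0 → ok
Recompute each column's even parity and compare to cp:
  c0: data parity 0, sent cp 0 → ok
  c1: data parity 1, sent cp 1 → ok
  c2: data parity 1, sent cp 1 → ok
  c3: data parity 1, sent cp 0 → mismatch
  c4: data parity 0, sent cp 0 → ok
Exactly one row (r0) and one column (c3) fail → the flipped bit is at their intersection.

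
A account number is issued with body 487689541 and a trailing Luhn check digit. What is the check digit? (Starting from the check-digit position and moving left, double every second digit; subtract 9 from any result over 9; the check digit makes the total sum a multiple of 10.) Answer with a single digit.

Partial digits right→left: 1 4 5 9 8 6 7 8 4
Double every second digit counting from the check-digit position (so the 1st, 3rd, 5th, ... of the partial from the right).
  doubled (with −9 where >9): 2 1 7 5 8 → sum 23
  kept as-is: 4 9 6 8 → sum 27
Total = 23 + 27 = 50.
Check digit = (10 − (50 mod 10)) mod 10 = 0.

0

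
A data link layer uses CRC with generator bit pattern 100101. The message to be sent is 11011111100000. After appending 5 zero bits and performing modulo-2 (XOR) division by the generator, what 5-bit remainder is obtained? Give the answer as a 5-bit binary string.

Append 5 zeros: 1101111110000000000. Divide by 100101 (XOR where the leading bit is 1):
  pos 0: 110111 XOR 100101 = 010010
  pos 1: 100101 XOR 100101 = 000000
  pos 7: 110000 XOR 100101 = 010101
  pos 8: 101010 XOR 100101 = 001111
  pos 10: 111100 XOR 100101 = 011001
  pos 11: 110010 XOR 100101 = 010111
  pos 12: 101110 XOR 100101 = 001011
Remainder (last 5 bits) = 10110. This is the CRC / FCS.

10110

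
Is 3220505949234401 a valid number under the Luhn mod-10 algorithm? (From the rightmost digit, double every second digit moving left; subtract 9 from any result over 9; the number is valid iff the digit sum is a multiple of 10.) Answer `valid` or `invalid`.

valid

From the right, keep odd positions and double even positions (subtract 9 from any doubled value over 9):
  doubled (positions 2,4,...): 0 8 4 8 1 1 4 6 → sum 32
  kept (positions 1,3,...): 1 4 3 9 9 0 0 2 → sum 28
Total = 60.
60 mod 10 = 0, so the number is valid.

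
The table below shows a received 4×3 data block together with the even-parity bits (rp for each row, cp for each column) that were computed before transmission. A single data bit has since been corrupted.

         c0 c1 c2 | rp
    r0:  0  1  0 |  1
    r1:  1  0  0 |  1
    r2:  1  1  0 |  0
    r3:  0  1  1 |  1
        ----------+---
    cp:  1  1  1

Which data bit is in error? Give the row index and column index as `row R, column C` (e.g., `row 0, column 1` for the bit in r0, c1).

Recompute each row's even parity and compare to rp:
  r0: data parity 1, sent rp 1 → ok
  r1: data parity 1, sent rp 1 → ok
  r2: data parity 0, sent rp 0 → ok
  r3: data parity 0, sent rp 1 → mismatch
Recompute each column's even parity and compare to cp:
  c0: data parity 0, sent cp 1 → mismatch
  c1: data parity 1, sent cp 1 → ok
  c2: data parity 1, sent cp 1 → ok
Exactly one row (r3) and one column (c0) fail → the flipped bit is at their intersection.

row 3, column 0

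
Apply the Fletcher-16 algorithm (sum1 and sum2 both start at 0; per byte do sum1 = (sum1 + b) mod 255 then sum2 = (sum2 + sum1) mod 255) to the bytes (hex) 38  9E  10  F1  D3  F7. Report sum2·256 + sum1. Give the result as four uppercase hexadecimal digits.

20A4

Running sums (mod 255):
  after byte 0 (38): sum1=56, sum2=56
  after byte 1 (9E): sum1=214, sum2=15
  after byte 2 (10): sum1=230, sum2=245
  after byte 3 (F1): sum1=216, sum2=206
  after byte 4 (D3): sum1=172, sum2=123
  after byte 5 (F7): sum1=164, sum2=32
Checksum = sum2·256 + sum1 = 32·256 + 164 = 8356 = 0x20A4.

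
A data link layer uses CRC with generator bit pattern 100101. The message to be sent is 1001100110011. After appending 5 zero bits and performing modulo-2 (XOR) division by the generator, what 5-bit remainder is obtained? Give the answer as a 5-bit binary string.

Append 5 zeros: 100110011001100000. Divide by 100101 (XOR where the leading bit is 1):
  pos 0: 100110 XOR 100101 = 000011
  pos 4: 110110 XOR 100101 = 010011
  pos 5: 100110 XOR 100101 = 000011
  pos 9: 111100 XOR 100101 = 011001
  pos 10: 110010 XOR 100101 = 010111
  pos 11: 101110 XOR 100101 = 001011
Remainder (last 5 bits) = 10110. This is the CRC / FCS.

10110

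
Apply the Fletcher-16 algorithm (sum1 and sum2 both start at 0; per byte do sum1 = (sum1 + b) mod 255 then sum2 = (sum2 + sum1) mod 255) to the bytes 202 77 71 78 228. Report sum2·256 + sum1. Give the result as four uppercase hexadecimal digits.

8292

Running sums (mod 255):
  after byte 0 (202): sum1=202, sum2=202
  after byte 1 (77): sum1=24, sum2=226
  after byte 2 (71): sum1=95, sum2=66
  after byte 3 (78): sum1=173, sum2=239
  after byte 4 (228): sum1=146, sum2=130
Checksum = sum2·256 + sum1 = 130·256 + 146 = 33426 = 0x8292.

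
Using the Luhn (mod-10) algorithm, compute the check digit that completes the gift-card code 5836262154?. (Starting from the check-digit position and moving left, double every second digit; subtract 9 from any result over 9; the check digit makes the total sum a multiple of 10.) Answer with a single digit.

Partial digits right→left: 4 5 1 2 6 2 6 3 8 5
Double every second digit counting from the check-digit position (so the 1st, 3rd, 5th, ... of the partial from the right).
  doubled (with −9 where >9): 8 2 3 3 7 → sum 23
  kept as-is: 5 2 2 3 5 → sum 17
Total = 23 + 17 = 40.
Check digit = (10 − (40 mod 10)) mod 10 = 0.

0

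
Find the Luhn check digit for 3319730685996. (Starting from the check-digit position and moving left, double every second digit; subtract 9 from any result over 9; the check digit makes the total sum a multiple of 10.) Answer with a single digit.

Partial digits right→left: 6 9 9 5 8 6 0 3 7 9 1 3 3
Double every second digit counting from the check-digit position (so the 1st, 3rd, 5th, ... of the partial from the right).
  doubled (with −9 where >9): 3 9 7 0 5 2 6 → sum 32
  kept as-is: 9 5 6 3 9 3 → sum 35
Total = 32 + 35 = 67.
Check digit = (10 − (67 mod 10)) mod 10 = 3.

3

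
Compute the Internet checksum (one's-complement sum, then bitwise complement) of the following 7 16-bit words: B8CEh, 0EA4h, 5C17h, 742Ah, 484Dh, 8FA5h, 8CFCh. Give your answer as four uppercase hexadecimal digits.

035C

One's-complement addition (fold any carry out of bit 15 back into bit 0):
  0xB8CE + 0x0EA4 = 0x0C772
  0xC772 + 0x5C17 = 0x12389 → wrap carry → 0x238A
  0x238A + 0x742A = 0x097B4
  0x97B4 + 0x484D = 0x0E001
  0xE001 + 0x8FA5 = 0x16FA6 → wrap carry → 0x6FA7
  0x6FA7 + 0x8CFC = 0x0FCA3
One's-complement sum = 0xFCA3.
Checksum = ~0xFCA3 & 0xFFFF = 0x035C.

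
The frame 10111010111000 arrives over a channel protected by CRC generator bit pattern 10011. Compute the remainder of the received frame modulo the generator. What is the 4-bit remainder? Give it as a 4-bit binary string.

Modulo-2 division of 10111010111000 by 10011:
  pos 0: 10111 XOR 10011 = 00100
  pos 2: 10001 XOR 10011 = 00010
  pos 5: 10011 XOR 10011 = 00000
Remainder = 1000 (nonzero — an error is detected).

1000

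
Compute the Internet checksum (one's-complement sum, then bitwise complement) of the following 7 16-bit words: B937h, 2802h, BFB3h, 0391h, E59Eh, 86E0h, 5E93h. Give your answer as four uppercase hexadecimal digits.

906E

One's-complement addition (fold any carry out of bit 15 back into bit 0):
  0xB937 + 0x2802 = 0x0E139
  0xE139 + 0xBFB3 = 0x1A0EC → wrap carry → 0xA0ED
  0xA0ED + 0x0391 = 0x0A47E
  0xA47E + 0xE59E = 0x18A1C → wrap carry → 0x8A1D
  0x8A1D + 0x86E0 = 0x110FD → wrap carry → 0x10FE
  0x10FE + 0x5E93 = 0x06F91
One's-complement sum = 0x6F91.
Checksum = ~0x6F91 & 0xFFFF = 0x906E.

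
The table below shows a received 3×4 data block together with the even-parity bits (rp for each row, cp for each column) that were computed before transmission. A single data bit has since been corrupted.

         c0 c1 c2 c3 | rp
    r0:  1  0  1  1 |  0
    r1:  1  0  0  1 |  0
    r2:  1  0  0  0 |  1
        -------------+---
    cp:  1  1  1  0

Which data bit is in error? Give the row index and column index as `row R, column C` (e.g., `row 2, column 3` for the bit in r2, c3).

row 0, column 1

Recompute each row's even parity and compare to rp:
  r0: data parity 1, sent rp 0 → mismatch
  r1: data parity 0, sent rp 0 → ok
  r2: data parity 1, sent rp 1 → ok
Recompute each column's even parity and compare to cp:
  c0: data parity 1, sent cp 1 → ok
  c1: data parity 0, sent cp 1 → mismatch
  c2: data parity 1, sent cp 1 → ok
  c3: data parity 0, sent cp 0 → ok
Exactly one row (r0) and one column (c1) fail → the flipped bit is at their intersection.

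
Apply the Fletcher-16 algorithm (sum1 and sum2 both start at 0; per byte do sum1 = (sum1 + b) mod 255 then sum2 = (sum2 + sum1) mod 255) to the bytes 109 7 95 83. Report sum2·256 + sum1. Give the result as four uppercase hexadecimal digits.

Running sums (mod 255):
  after byte 0 (109): sum1=109, sum2=109
  after byte 1 (7): sum1=116, sum2=225
  after byte 2 (95): sum1=211, sum2=181
  after byte 3 (83): sum1=39, sum2=220
Checksum = sum2·256 + sum1 = 220·256 + 39 = 56359 = 0xDC27.

DC27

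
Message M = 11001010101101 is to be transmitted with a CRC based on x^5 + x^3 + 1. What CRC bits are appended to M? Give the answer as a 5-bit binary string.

10001

Append 5 zeros: 1100101010110100000. Divide by 101001 (XOR where the leading bit is 1):
  pos 0: 110010 XOR 101001 = 011011
  pos 1: 110111 XOR 101001 = 011110
  pos 2: 111100 XOR 101001 = 010101
  pos 3: 101011 XOR 101001 = 000010
  pos 7: 100110 XOR 101001 = 001111
  pos 9: 111110 XOR 101001 = 010111
  pos 10: 101110 XOR 101001 = 000111
  pos 13: 111000 XOR 101001 = 010001
Remainder (last 5 bits) = 10001. This is the CRC / FCS.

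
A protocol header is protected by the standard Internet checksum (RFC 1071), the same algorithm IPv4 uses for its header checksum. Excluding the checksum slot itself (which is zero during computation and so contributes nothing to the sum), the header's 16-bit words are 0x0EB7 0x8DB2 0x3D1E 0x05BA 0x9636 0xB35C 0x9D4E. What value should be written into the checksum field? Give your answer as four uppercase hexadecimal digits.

39DC

One's-complement addition (fold any carry out of bit 15 back into bit 0):
  0x0EB7 + 0x8DB2 = 0x09C69
  0x9C69 + 0x3D1E = 0x0D987
  0xD987 + 0x05BA = 0x0DF41
  0xDF41 + 0x9636 = 0x17577 → wrap carry → 0x7578
  0x7578 + 0xB35C = 0x128D4 → wrap carry → 0x28D5
  0x28D5 + 0x9D4E = 0x0C623
One's-complement sum = 0xC623.
Checksum = ~0xC623 & 0xFFFF = 0x39DC.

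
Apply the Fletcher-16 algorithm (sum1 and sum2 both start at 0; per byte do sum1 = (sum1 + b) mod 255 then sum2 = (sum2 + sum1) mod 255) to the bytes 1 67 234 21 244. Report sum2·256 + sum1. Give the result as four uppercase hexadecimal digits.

Running sums (mod 255):
  after byte 0 (1): sum1=1, sum2=1
  after byte 1 (67): sum1=68, sum2=69
  after byte 2 (234): sum1=47, sum2=116
  after byte 3 (21): sum1=68, sum2=184
  after byte 4 (244): sum1=57, sum2=241
Checksum = sum2·256 + sum1 = 241·256 + 57 = 61753 = 0xF139.

F139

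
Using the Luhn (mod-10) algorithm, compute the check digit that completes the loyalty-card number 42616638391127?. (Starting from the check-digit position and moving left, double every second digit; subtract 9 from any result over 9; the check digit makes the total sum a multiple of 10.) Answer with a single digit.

Partial digits right→left: 7 2 1 1 9 3 8 3 6 6 1 6 2 4
Double every second digit counting from the check-digit position (so the 1st, 3rd, 5th, ... of the partial from the right).
  doubled (with −9 where >9): 5 2 9 7 3 2 4 → sum 32
  kept as-is: 2 1 3 3 6 6 4 → sum 25
Total = 32 + 25 = 57.
Check digit = (10 − (57 mod 10)) mod 10 = 3.

3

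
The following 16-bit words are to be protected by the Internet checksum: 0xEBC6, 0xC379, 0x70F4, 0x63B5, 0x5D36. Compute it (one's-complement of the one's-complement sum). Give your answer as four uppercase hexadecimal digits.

One's-complement addition (fold any carry out of bit 15 back into bit 0):
  0xEBC6 + 0xC379 = 0x1AF3F → wrap carry → 0xAF40
  0xAF40 + 0x70F4 = 0x12034 → wrap carry → 0x2035
  0x2035 + 0x63B5 = 0x083EA
  0x83EA + 0x5D36 = 0x0E120
One's-complement sum = 0xE120.
Checksum = ~0xE120 & 0xFFFF = 0x1EDF.

1EDF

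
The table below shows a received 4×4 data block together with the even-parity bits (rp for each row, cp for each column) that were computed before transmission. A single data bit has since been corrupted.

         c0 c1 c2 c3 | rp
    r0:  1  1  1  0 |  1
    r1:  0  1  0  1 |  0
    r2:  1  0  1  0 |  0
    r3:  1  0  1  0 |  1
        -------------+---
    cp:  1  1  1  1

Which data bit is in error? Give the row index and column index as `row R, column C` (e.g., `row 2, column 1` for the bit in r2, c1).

row 3, column 1

Recompute each row's even parity and compare to rp:
  r0: data parity 1, sent rp 1 → ok
  r1: data parity 0, sent rp 0 → ok
  r2: data parity 0, sent rp 0 → ok
  r3: data parity 0, sent rp 1 → mismatch
Recompute each column's even parity and compare to cp:
  c0: data parity 1, sent cp 1 → ok
  c1: data parity 0, sent cp 1 → mismatch
  c2: data parity 1, sent cp 1 → ok
  c3: data parity 1, sent cp 1 → ok
Exactly one row (r3) and one column (c1) fail → the flipped bit is at their intersection.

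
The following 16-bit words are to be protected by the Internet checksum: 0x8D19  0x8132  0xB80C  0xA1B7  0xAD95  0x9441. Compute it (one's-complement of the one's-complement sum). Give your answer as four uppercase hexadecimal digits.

5618

One's-complement addition (fold any carry out of bit 15 back into bit 0):
  0x8D19 + 0x8132 = 0x10E4B → wrap carry → 0x0E4C
  0x0E4C + 0xB80C = 0x0C658
  0xC658 + 0xA1B7 = 0x1680F → wrap carry → 0x6810
  0x6810 + 0xAD95 = 0x115A5 → wrap carry → 0x15A6
  0x15A6 + 0x9441 = 0x0A9E7
One's-complement sum = 0xA9E7.
Checksum = ~0xA9E7 & 0xFFFF = 0x5618.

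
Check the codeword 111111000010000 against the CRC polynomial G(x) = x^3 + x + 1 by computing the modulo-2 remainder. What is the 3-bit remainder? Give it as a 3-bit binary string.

Modulo-2 division of 111111000010000 by 1011:
  pos 0: 1111 XOR 1011 = 0100
  pos 1: 1001 XOR 1011 = 0010
  pos 3: 1010 XOR 1011 = 0001
  pos 6: 1000 XOR 1011 = 0011
  pos 8: 1110 XOR 1011 = 0101
  pos 9: 1010 XOR 1011 = 0001
Remainder = 100 (nonzero — an error is detected).

100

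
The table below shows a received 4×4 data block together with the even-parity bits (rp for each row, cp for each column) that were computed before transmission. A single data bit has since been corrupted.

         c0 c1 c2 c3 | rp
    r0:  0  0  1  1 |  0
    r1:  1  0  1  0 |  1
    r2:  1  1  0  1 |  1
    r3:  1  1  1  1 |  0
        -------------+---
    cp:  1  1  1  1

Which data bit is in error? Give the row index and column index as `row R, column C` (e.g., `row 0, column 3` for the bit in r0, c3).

row 1, column 1

Recompute each row's even parity and compare to rp:
  r0: data parity 0, sent rp 0 → ok
  r1: data parity 0, sent rp 1 → mismatch
  r2: data parity 1, sent rp 1 → ok
  r3: data parity 0, sent rp 0 → ok
Recompute each column's even parity and compare to cp:
  c0: data parity 1, sent cp 1 → ok
  c1: data parity 0, sent cp 1 → mismatch
  c2: data parity 1, sent cp 1 → ok
  c3: data parity 1, sent cp 1 → ok
Exactly one row (r1) and one column (c1) fail → the flipped bit is at their intersection.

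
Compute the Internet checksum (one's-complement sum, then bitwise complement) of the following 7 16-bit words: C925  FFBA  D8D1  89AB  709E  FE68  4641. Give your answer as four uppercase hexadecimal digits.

One's-complement addition (fold any carry out of bit 15 back into bit 0):
  0xC925 + 0xFFBA = 0x1C8DF → wrap carry → 0xC8E0
  0xC8E0 + 0xD8D1 = 0x1A1B1 → wrap carry → 0xA1B2
  0xA1B2 + 0x89AB = 0x12B5D → wrap carry → 0x2B5E
  0x2B5E + 0x709E = 0x09BFC
  0x9BFC + 0xFE68 = 0x19A64 → wrap carry → 0x9A65
  0x9A65 + 0x4641 = 0x0E0A6
One's-complement sum = 0xE0A6.
Checksum = ~0xE0A6 & 0xFFFF = 0x1F59.

1F59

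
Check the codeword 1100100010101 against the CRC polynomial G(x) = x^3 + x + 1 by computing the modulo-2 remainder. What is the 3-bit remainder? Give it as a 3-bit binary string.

000

Modulo-2 division of 1100100010101 by 1011:
  pos 0: 1100 XOR 1011 = 0111
  pos 1: 1111 XOR 1011 = 0100
  pos 2: 1000 XOR 1011 = 0011
  pos 4: 1100 XOR 1011 = 0111
  pos 5: 1111 XOR 1011 = 0100
  pos 6: 1000 XOR 1011 = 0011
  pos 8: 1110 XOR 1011 = 0101
  pos 9: 1011 XOR 1011 = 0000
Remainder = 000 (zero — the frame passes the CRC check).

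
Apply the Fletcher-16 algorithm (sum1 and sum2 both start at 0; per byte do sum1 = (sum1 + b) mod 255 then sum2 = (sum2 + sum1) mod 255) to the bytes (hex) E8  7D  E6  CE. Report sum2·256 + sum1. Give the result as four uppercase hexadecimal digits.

B81C

Running sums (mod 255):
  after byte 0 (E8): sum1=232, sum2=232
  after byte 1 (7D): sum1=102, sum2=79
  after byte 2 (E6): sum1=77, sum2=156
  after byte 3 (CE): sum1=28, sum2=184
Checksum = sum2·256 + sum1 = 184·256 + 28 = 47132 = 0xB81C.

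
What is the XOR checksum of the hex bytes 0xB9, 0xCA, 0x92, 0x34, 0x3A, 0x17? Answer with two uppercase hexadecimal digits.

F8

XOR the bytes together:
  start with 0xB9
  0xB9 ⊕ 0xCA = 0x73
  0x73 ⊕ 0x92 = 0xE1
  0xE1 ⊕ 0x34 = 0xD5
  0xD5 ⊕ 0x3A = 0xEF
  0xEF ⊕ 0x17 = 0xF8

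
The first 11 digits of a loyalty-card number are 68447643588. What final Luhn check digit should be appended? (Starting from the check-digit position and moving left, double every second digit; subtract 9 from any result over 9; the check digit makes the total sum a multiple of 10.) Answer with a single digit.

9

Partial digits right→left: 8 8 5 3 4 6 7 4 4 8 6
Double every second digit counting from the check-digit position (so the 1st, 3rd, 5th, ... of the partial from the right).
  doubled (with −9 where >9): 7 1 8 5 8 3 → sum 32
  kept as-is: 8 3 6 4 8 → sum 29
Total = 32 + 29 = 61.
Check digit = (10 − (61 mod 10)) mod 10 = 9.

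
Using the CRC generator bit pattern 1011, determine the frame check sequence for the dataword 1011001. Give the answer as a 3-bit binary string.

Append 3 zeros: 1011001000. Divide by 1011 (XOR where the leading bit is 1):
  pos 0: 1011 XOR 1011 = 0000
  pos 6: 1000 XOR 1011 = 0011
Remainder (last 3 bits) = 011. This is the CRC / FCS.

011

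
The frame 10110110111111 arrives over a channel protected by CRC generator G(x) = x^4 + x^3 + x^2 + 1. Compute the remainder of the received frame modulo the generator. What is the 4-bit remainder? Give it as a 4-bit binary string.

Modulo-2 division of 10110110111111 by 11101:
  pos 0: 10110 XOR 11101 = 01011
  pos 1: 10111 XOR 11101 = 01010
  pos 2: 10101 XOR 11101 = 01000
  pos 3: 10000 XOR 11101 = 01101
  pos 4: 11011 XOR 11101 = 00110
  pos 6: 11011 XOR 11101 = 00110
  pos 8: 11011 XOR 11101 = 00110
Remainder = 1101 (nonzero — an error is detected).

1101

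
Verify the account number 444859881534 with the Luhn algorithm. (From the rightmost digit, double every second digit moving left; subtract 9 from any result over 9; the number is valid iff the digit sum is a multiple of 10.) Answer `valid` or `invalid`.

From the right, keep odd positions and double even positions (subtract 9 from any doubled value over 9):
  doubled (positions 2,4,...): 6 2 7 1 8 8 → sum 32
  kept (positions 1,3,...): 4 5 8 9 8 4 → sum 38
Total = 70.
70 mod 10 = 0, so the number is valid.

valid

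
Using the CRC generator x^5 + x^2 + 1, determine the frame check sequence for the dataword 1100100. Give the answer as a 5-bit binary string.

00010

Append 5 zeros: 110010000000. Divide by 100101 (XOR where the leading bit is 1):
  pos 0: 110010 XOR 100101 = 010111
  pos 1: 101110 XOR 100101 = 001011
  pos 3: 101100 XOR 100101 = 001001
  pos 5: 100100 XOR 100101 = 000001
Remainder (last 5 bits) = 00010. This is the CRC / FCS.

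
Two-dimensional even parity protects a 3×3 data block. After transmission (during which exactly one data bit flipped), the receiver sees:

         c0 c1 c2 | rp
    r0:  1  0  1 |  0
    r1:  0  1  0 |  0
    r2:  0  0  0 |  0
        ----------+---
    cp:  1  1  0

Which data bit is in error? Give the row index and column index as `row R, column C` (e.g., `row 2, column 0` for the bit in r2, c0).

Recompute each row's even parity and compare to rp:
  r0: data parity 0, sent rp 0 → ok
  r1: data parity 1, sent rp 0 → mismatch
  r2: data parity 0, sent rp 0 → ok
Recompute each column's even parity and compare to cp:
  c0: data parity 1, sent cp 1 → ok
  c1: data parity 1, sent cp 1 → ok
  c2: data parity 1, sent cp 0 → mismatch
Exactly one row (r1) and one column (c2) fail → the flipped bit is at their intersection.

row 1, column 2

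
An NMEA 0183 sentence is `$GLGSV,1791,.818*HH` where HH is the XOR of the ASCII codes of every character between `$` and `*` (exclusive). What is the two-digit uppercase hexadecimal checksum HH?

XOR the ASCII codes of the payload characters:
  'G' = 0x47 → acc = 0x47
  'L' = 0x4C → acc = 0x0B
  'G' = 0x47 → acc = 0x4C
  'S' = 0x53 → acc = 0x1F
  'V' = 0x56 → acc = 0x49
  ',' = 0x2C → acc = 0x65
  '1' = 0x31 → acc = 0x54
  '7' = 0x37 → acc = 0x63
  '9' = 0x39 → acc = 0x5A
  '1' = 0x31 → acc = 0x6B
  ',' = 0x2C → acc = 0x47
  '.' = 0x2E → acc = 0x69
  '8' = 0x38 → acc = 0x51
  '1' = 0x31 → acc = 0x60
  '8' = 0x38 → acc = 0x58
Checksum = 0x58.

58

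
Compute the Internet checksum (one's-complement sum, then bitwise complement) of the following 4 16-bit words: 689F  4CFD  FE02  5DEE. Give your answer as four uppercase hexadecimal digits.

One's-complement addition (fold any carry out of bit 15 back into bit 0):
  0x689F + 0x4CFD = 0x0B59C
  0xB59C + 0xFE02 = 0x1B39E → wrap carry → 0xB39F
  0xB39F + 0x5DEE = 0x1118D → wrap carry → 0x118E
One's-complement sum = 0x118E.
Checksum = ~0x118E & 0xFFFF = 0xEE71.

EE71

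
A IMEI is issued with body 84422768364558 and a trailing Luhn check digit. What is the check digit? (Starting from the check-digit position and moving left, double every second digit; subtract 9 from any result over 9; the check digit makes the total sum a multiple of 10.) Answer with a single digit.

3

Partial digits right→left: 8 5 5 4 6 3 8 6 7 2 2 4 4 8
Double every second digit counting from the check-digit position (so the 1st, 3rd, 5th, ... of the partial from the right).
  doubled (with −9 where >9): 7 1 3 7 5 4 8 → sum 35
  kept as-is: 5 4 3 6 2 4 8 → sum 32
Total = 35 + 32 = 67.
Check digit = (10 − (67 mod 10)) mod 10 = 3.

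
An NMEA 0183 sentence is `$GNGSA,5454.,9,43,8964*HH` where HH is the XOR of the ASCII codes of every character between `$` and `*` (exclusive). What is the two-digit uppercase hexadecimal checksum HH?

4F

XOR the ASCII codes of the payload characters:
  'G' = 0x47 → acc = 0x47
  'N' = 0x4E → acc = 0x09
  'G' = 0x47 → acc = 0x4E
  'S' = 0x53 → acc = 0x1D
  'A' = 0x41 → acc = 0x5C
  ',' = 0x2C → acc = 0x70
  '5' = 0x35 → acc = 0x45
  '4' = 0x34 → acc = 0x71
  '5' = 0x35 → acc = 0x44
  '4' = 0x34 → acc = 0x70
  '.' = 0x2E → acc = 0x5E
  ',' = 0x2C → acc = 0x72
  '9' = 0x39 → acc = 0x4B
  ',' = 0x2C → acc = 0x67
  '4' = 0x34 → acc = 0x53
  '3' = 0x33 → acc = 0x60
  ',' = 0x2C → acc = 0x4C
  '8' = 0x38 → acc = 0x74
  '9' = 0x39 → acc = 0x4D
  '6' = 0x36 → acc = 0x7B
  '4' = 0x34 → acc = 0x4F
Checksum = 0x4F.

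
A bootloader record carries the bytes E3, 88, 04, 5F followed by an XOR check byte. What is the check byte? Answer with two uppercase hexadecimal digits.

XOR the bytes together:
  start with 0xE3
  0xE3 ⊕ 0x88 = 0x6B
  0x6B ⊕ 0x04 = 0x6F
  0x6F ⊕ 0x5F = 0x30

30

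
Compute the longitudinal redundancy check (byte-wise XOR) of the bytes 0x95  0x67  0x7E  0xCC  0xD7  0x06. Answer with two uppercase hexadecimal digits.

91

XOR the bytes together:
  start with 0x95
  0x95 ⊕ 0x67 = 0xF2
  0xF2 ⊕ 0x7E = 0x8C
  0x8C ⊕ 0xCC = 0x40
  0x40 ⊕ 0xD7 = 0x97
  0x97 ⊕ 0x06 = 0x91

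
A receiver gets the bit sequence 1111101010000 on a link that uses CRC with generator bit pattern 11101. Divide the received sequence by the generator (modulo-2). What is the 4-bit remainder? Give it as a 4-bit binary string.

0111

Modulo-2 division of 1111101010000 by 11101:
  pos 0: 11111 XOR 11101 = 00010
  pos 3: 10010 XOR 11101 = 01111
  pos 4: 11111 XOR 11101 = 00010
  pos 7: 10000 XOR 11101 = 01101
  pos 8: 11010 XOR 11101 = 00111
Remainder = 0111 (nonzero — an error is detected).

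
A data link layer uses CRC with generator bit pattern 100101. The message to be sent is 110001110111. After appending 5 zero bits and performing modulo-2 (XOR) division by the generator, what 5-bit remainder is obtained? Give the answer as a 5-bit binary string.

10011

Append 5 zeros: 11000111011100000. Divide by 100101 (XOR where the leading bit is 1):
  pos 0: 110001 XOR 100101 = 010100
  pos 1: 101001 XOR 100101 = 001100
  pos 3: 110010 XOR 100101 = 010111
  pos 4: 101111 XOR 100101 = 001010
  pos 6: 101011 XOR 100101 = 001110
  pos 8: 111000 XOR 100101 = 011101
  pos 9: 111010 XOR 100101 = 011111
  pos 10: 111110 XOR 100101 = 011011
  pos 11: 110110 XOR 100101 = 010011
Remainder (last 5 bits) = 10011. This is the CRC / FCS.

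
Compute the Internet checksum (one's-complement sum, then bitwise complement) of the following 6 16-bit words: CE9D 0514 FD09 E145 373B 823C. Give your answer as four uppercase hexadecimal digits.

One's-complement addition (fold any carry out of bit 15 back into bit 0):
  0xCE9D + 0x0514 = 0x0D3B1
  0xD3B1 + 0xFD09 = 0x1D0BA → wrap carry → 0xD0BB
  0xD0BB + 0xE145 = 0x1B200 → wrap carry → 0xB201
  0xB201 + 0x373B = 0x0E93C
  0xE93C + 0x823C = 0x16B78 → wrap carry → 0x6B79
One's-complement sum = 0x6B79.
Checksum = ~0x6B79 & 0xFFFF = 0x9486.

9486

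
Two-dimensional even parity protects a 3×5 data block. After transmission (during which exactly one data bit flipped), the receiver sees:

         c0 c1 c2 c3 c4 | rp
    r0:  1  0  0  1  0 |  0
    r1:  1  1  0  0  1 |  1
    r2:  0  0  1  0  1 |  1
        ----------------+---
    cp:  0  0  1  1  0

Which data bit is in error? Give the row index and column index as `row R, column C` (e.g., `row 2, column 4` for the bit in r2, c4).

row 2, column 1

Recompute each row's even parity and compare to rp:
  r0: data parity 0, sent rp 0 → ok
  r1: data parity 1, sent rp 1 → ok
  r2: data parity 0, sent rp 1 → mismatch
Recompute each column's even parity and compare to cp:
  c0: data parity 0, sent cp 0 → ok
  c1: data parity 1, sent cp 0 → mismatch
  c2: data parity 1, sent cp 1 → ok
  c3: data parity 1, sent cp 1 → ok
  c4: data parity 0, sent cp 0 → ok
Exactly one row (r2) and one column (c1) fail → the flipped bit is at their intersection.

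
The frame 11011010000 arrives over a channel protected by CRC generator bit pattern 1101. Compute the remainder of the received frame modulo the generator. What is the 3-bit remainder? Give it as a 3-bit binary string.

Modulo-2 division of 11011010000 by 1101:
  pos 0: 1101 XOR 1101 = 0000
  pos 4: 1010 XOR 1101 = 0111
  pos 5: 1110 XOR 1101 = 0011
  pos 7: 1100 XOR 1101 = 0001
Remainder = 001 (nonzero — an error is detected).

001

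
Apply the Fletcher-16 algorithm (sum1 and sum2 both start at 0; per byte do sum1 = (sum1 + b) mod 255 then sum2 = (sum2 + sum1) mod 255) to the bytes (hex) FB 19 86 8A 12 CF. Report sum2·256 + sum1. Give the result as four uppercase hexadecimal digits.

1308

Running sums (mod 255):
  after byte 0 (FB): sum1=251, sum2=251
  after byte 1 (19): sum1=21, sum2=17
  after byte 2 (86): sum1=155, sum2=172
  after byte 3 (8A): sum1=38, sum2=210
  after byte 4 (12): sum1=56, sum2=11
  after byte 5 (CF): sum1=8, sum2=19
Checksum = sum2·256 + sum1 = 19·256 + 8 = 4872 = 0x1308.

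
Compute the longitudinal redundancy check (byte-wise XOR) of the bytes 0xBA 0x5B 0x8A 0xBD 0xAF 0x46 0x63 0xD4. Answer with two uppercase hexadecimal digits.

88

XOR the bytes together:
  start with 0xBA
  0xBA ⊕ 0x5B = 0xE1
  0xE1 ⊕ 0x8A = 0x6B
  0x6B ⊕ 0xBD = 0xD6
  0xD6 ⊕ 0xAF = 0x79
  0x79 ⊕ 0x46 = 0x3F
  0x3F ⊕ 0x63 = 0x5C
  0x5C ⊕ 0xD4 = 0x88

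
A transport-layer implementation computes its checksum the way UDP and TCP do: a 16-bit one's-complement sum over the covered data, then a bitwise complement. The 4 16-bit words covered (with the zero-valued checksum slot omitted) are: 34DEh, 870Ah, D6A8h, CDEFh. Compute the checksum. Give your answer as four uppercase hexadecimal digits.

One's-complement addition (fold any carry out of bit 15 back into bit 0):
  0x34DE + 0x870A = 0x0BBE8
  0xBBE8 + 0xD6A8 = 0x19290 → wrap carry → 0x9291
  0x9291 + 0xCDEF = 0x16080 → wrap carry → 0x6081
One's-complement sum = 0x6081.
Checksum = ~0x6081 & 0xFFFF = 0x9F7E.

9F7E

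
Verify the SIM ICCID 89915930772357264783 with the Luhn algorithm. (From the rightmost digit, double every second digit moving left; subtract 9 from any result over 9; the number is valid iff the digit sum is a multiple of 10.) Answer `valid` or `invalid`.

From the right, keep odd positions and double even positions (subtract 9 from any doubled value over 9):
  doubled (positions 2,4,...): 7 8 4 1 4 5 6 1 9 7 → sum 52
  kept (positions 1,3,...): 3 7 6 7 3 7 0 9 1 9 → sum 52
Total = 104.
104 mod 10 = 4, so the number is invalid.

invalid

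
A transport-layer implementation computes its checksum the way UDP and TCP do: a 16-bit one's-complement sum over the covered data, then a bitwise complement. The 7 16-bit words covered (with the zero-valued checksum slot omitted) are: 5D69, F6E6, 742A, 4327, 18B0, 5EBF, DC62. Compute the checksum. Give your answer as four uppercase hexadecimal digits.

A08B

One's-complement addition (fold any carry out of bit 15 back into bit 0):
  0x5D69 + 0xF6E6 = 0x1544F → wrap carry → 0x5450
  0x5450 + 0x742A = 0x0C87A
  0xC87A + 0x4327 = 0x10BA1 → wrap carry → 0x0BA2
  0x0BA2 + 0x18B0 = 0x02452
  0x2452 + 0x5EBF = 0x08311
  0x8311 + 0xDC62 = 0x15F73 → wrap carry → 0x5F74
One's-complement sum = 0x5F74.
Checksum = ~0x5F74 & 0xFFFF = 0xA08B.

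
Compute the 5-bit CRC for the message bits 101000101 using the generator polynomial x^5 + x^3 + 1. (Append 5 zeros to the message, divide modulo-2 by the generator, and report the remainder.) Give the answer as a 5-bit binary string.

Append 5 zeros: 10100010100000. Divide by 101001 (XOR where the leading bit is 1):
  pos 0: 101000 XOR 101001 = 000001
  pos 5: 110100 XOR 101001 = 011101
  pos 6: 111010 XOR 101001 = 010011
  pos 7: 100110 XOR 101001 = 001111
Remainder (last 5 bits) = 11110. This is the CRC / FCS.

11110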